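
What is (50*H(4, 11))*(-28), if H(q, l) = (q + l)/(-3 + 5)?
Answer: -10500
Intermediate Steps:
H(q, l) = l/2 + q/2 (H(q, l) = (l + q)/2 = (l + q)*(½) = l/2 + q/2)
(50*H(4, 11))*(-28) = (50*((½)*11 + (½)*4))*(-28) = (50*(11/2 + 2))*(-28) = (50*(15/2))*(-28) = 375*(-28) = -10500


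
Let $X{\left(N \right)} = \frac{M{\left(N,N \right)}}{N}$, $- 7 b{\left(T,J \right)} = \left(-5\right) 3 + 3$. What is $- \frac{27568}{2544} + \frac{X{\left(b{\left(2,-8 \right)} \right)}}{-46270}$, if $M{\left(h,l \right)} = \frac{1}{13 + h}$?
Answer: $- \frac{1564093577}{144335960} \approx -10.836$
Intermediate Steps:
$b{\left(T,J \right)} = \frac{12}{7}$ ($b{\left(T,J \right)} = - \frac{\left(-5\right) 3 + 3}{7} = - \frac{-15 + 3}{7} = \left(- \frac{1}{7}\right) \left(-12\right) = \frac{12}{7}$)
$X{\left(N \right)} = \frac{1}{N \left(13 + N\right)}$ ($X{\left(N \right)} = \frac{1}{\left(13 + N\right) N} = \frac{1}{N \left(13 + N\right)}$)
$- \frac{27568}{2544} + \frac{X{\left(b{\left(2,-8 \right)} \right)}}{-46270} = - \frac{27568}{2544} + \frac{\frac{1}{\frac{12}{7}} \frac{1}{13 + \frac{12}{7}}}{-46270} = \left(-27568\right) \frac{1}{2544} + \frac{7}{12 \cdot \frac{103}{7}} \left(- \frac{1}{46270}\right) = - \frac{1723}{159} + \frac{7}{12} \cdot \frac{7}{103} \left(- \frac{1}{46270}\right) = - \frac{1723}{159} + \frac{49}{1236} \left(- \frac{1}{46270}\right) = - \frac{1723}{159} - \frac{7}{8169960} = - \frac{1564093577}{144335960}$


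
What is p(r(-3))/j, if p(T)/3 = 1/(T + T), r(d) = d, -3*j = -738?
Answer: -1/492 ≈ -0.0020325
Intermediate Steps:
j = 246 (j = -1/3*(-738) = 246)
p(T) = 3/(2*T) (p(T) = 3/(T + T) = 3/((2*T)) = 3*(1/(2*T)) = 3/(2*T))
p(r(-3))/j = ((3/2)/(-3))/246 = ((3/2)*(-1/3))*(1/246) = -1/2*1/246 = -1/492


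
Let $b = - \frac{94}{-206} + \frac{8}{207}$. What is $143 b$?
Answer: $\frac{1509079}{21321} \approx 70.779$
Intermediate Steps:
$b = \frac{10553}{21321}$ ($b = \left(-94\right) \left(- \frac{1}{206}\right) + 8 \cdot \frac{1}{207} = \frac{47}{103} + \frac{8}{207} = \frac{10553}{21321} \approx 0.49496$)
$143 b = 143 \cdot \frac{10553}{21321} = \frac{1509079}{21321}$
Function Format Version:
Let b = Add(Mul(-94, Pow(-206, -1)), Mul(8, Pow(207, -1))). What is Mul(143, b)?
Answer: Rational(1509079, 21321) ≈ 70.779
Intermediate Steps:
b = Rational(10553, 21321) (b = Add(Mul(-94, Rational(-1, 206)), Mul(8, Rational(1, 207))) = Add(Rational(47, 103), Rational(8, 207)) = Rational(10553, 21321) ≈ 0.49496)
Mul(143, b) = Mul(143, Rational(10553, 21321)) = Rational(1509079, 21321)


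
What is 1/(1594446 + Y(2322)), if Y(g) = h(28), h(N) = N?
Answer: 1/1594474 ≈ 6.2717e-7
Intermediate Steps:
Y(g) = 28
1/(1594446 + Y(2322)) = 1/(1594446 + 28) = 1/1594474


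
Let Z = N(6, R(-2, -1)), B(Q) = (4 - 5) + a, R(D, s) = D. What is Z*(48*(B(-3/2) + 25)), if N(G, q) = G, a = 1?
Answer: 7200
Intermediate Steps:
B(Q) = 0 (B(Q) = (4 - 5) + 1 = -1 + 1 = 0)
Z = 6
Z*(48*(B(-3/2) + 25)) = 6*(48*(0 + 25)) = 6*(48*25) = 6*1200 = 7200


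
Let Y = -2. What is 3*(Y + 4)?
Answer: 6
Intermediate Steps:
3*(Y + 4) = 3*(-2 + 4) = 3*2 = 6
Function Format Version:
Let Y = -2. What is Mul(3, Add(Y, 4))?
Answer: 6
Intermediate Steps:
Mul(3, Add(Y, 4)) = Mul(3, Add(-2, 4)) = Mul(3, 2) = 6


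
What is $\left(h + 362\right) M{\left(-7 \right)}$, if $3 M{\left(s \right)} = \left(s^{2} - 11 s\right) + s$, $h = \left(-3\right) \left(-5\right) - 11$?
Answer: $14518$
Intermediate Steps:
$h = 4$ ($h = 15 - 11 = 4$)
$M{\left(s \right)} = - \frac{10 s}{3} + \frac{s^{2}}{3}$ ($M{\left(s \right)} = \frac{\left(s^{2} - 11 s\right) + s}{3} = \frac{s^{2} - 10 s}{3} = - \frac{10 s}{3} + \frac{s^{2}}{3}$)
$\left(h + 362\right) M{\left(-7 \right)} = \left(4 + 362\right) \frac{1}{3} \left(-7\right) \left(-10 - 7\right) = 366 \cdot \frac{1}{3} \left(-7\right) \left(-17\right) = 366 \cdot \frac{119}{3} = 14518$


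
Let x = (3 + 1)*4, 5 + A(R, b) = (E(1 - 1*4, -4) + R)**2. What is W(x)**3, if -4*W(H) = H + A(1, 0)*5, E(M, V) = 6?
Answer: -205379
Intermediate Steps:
A(R, b) = -5 + (6 + R)**2
x = 16 (x = 4*4 = 16)
W(H) = -55 - H/4 (W(H) = -(H + (-5 + (6 + 1)**2)*5)/4 = -(H + (-5 + 7**2)*5)/4 = -(H + (-5 + 49)*5)/4 = -(H + 44*5)/4 = -(H + 220)/4 = -(220 + H)/4 = -55 - H/4)
W(x)**3 = (-55 - 1/4*16)**3 = (-55 - 4)**3 = (-59)**3 = -205379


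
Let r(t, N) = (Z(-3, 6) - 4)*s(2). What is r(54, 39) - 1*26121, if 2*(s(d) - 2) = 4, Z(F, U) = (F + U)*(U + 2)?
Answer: -26041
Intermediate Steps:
Z(F, U) = (2 + U)*(F + U) (Z(F, U) = (F + U)*(2 + U) = (2 + U)*(F + U))
s(d) = 4 (s(d) = 2 + (½)*4 = 2 + 2 = 4)
r(t, N) = 80 (r(t, N) = ((6² + 2*(-3) + 2*6 - 3*6) - 4)*4 = ((36 - 6 + 12 - 18) - 4)*4 = (24 - 4)*4 = 20*4 = 80)
r(54, 39) - 1*26121 = 80 - 1*26121 = 80 - 26121 = -26041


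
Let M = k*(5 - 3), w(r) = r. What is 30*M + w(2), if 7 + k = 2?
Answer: -298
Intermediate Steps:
k = -5 (k = -7 + 2 = -5)
M = -10 (M = -5*(5 - 3) = -5*2 = -10)
30*M + w(2) = 30*(-10) + 2 = -300 + 2 = -298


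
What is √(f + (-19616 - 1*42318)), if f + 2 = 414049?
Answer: √352113 ≈ 593.39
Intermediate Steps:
f = 414047 (f = -2 + 414049 = 414047)
√(f + (-19616 - 1*42318)) = √(414047 + (-19616 - 1*42318)) = √(414047 + (-19616 - 42318)) = √(414047 - 61934) = √352113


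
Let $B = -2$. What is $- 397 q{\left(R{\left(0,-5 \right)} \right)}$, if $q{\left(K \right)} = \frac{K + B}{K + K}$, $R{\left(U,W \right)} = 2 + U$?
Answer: $0$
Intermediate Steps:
$q{\left(K \right)} = \frac{-2 + K}{2 K}$ ($q{\left(K \right)} = \frac{K - 2}{K + K} = \frac{-2 + K}{2 K}$)
$- 397 q{\left(R{\left(0,-5 \right)} \right)} = - 397 \frac{-2 + \left(2 + 0\right)}{2 \left(2 + 0\right)} = - 397 \frac{-2 + 2}{2 \cdot 2} = - 397 \cdot \frac{1}{2} \cdot \frac{1}{2} \cdot 0 = \left(-397\right) 0 = 0$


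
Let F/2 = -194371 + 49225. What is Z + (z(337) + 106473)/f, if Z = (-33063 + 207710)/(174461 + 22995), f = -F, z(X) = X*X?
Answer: 23536810019/14329974288 ≈ 1.6425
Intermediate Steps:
z(X) = X²
F = -290292 (F = 2*(-194371 + 49225) = 2*(-145146) = -290292)
f = 290292 (f = -1*(-290292) = 290292)
Z = 174647/197456 ≈ 0.88449
Z + (z(337) + 106473)/f = 174647/197456 + (337² + 106473)/290292 = 174647/197456 + (113569 + 106473)*(1/290292) = 174647/197456 + 220042*(1/290292) = 174647/197456 + 110021/145146 = 23536810019/14329974288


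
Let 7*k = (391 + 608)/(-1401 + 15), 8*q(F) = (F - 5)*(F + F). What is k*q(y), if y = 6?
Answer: -333/2156 ≈ -0.15445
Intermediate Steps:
q(F) = F*(-5 + F)/4 (q(F) = ((F - 5)*(F + F))/8 = ((-5 + F)*(2*F))/8 = (2*F*(-5 + F))/8 = F*(-5 + F)/4)
k = -111/1078 (k = ((391 + 608)/(-1401 + 15))/7 = (999/(-1386))/7 = (999*(-1/1386))/7 = (1/7)*(-111/154) = -111/1078 ≈ -0.10297)
k*q(y) = -111*6*(-5 + 6)/4312 = -111*6/4312 = -111/1078*3/2 = -333/2156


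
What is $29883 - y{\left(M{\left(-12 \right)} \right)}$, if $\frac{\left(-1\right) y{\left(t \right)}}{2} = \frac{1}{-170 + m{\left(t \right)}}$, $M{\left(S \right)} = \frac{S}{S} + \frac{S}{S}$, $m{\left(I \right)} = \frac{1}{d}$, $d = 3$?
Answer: $\frac{15210441}{509} \approx 29883.0$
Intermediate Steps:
$m{\left(I \right)} = \frac{1}{3}$
$M{\left(S \right)} = 2$ ($M{\left(S \right)} = 1 + 1 = 2$)
$y{\left(t \right)} = \frac{6}{509}$ ($y{\left(t \right)} = - \frac{2}{-170 + \frac{1}{3}} = - \frac{2}{- \frac{509}{3}} = \left(-2\right) \left(- \frac{3}{509}\right) = \frac{6}{509}$)
$29883 - y{\left(M{\left(-12 \right)} \right)} = 29883 - \frac{6}{509} = \frac{15210441}{509}$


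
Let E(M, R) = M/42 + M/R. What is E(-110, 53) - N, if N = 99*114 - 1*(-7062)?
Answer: -20426549/1113 ≈ -18353.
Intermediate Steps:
E(M, R) = M/42 + M/R (E(M, R) = M*(1/42) + M/R = M/42 + M/R)
N = 18348 (N = 11286 + 7062 = 18348)
E(-110, 53) - N = ((1/42)*(-110) - 110/53) - 1*18348 = (-55/21 - 110*1/53) - 18348 = (-55/21 - 110/53) - 18348 = -5225/1113 - 18348 = -20426549/1113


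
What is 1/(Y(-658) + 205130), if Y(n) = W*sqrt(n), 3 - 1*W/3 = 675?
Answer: 102565/22376298674 + 504*I*sqrt(658)/11188149337 ≈ 4.5836e-6 + 1.1555e-6*I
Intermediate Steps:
W = -2016 (W = 9 - 3*675 = 9 - 2025 = -2016)
Y(n) = -2016*sqrt(n)
1/(Y(-658) + 205130) = 1/(-2016*I*sqrt(658) + 205130) = 1/(205130 - 2016*I*sqrt(658))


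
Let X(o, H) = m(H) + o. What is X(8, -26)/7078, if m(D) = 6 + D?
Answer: -6/3539 ≈ -0.0016954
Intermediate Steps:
X(o, H) = 6 + H + o (X(o, H) = (6 + H) + o = 6 + H + o)
X(8, -26)/7078 = (6 - 26 + 8)/7078 = -12*1/7078 = -6/3539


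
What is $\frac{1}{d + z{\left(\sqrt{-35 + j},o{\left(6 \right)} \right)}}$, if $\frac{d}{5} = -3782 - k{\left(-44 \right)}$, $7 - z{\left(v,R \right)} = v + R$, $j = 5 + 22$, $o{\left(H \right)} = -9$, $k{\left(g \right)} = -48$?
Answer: $\frac{i}{2 \left(\sqrt{2} - 9327 i\right)} \approx -5.3608 \cdot 10^{-5} + 8.1283 \cdot 10^{-9} i$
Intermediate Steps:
$j = 27$
$z{\left(v,R \right)} = 7 - R - v$ ($z{\left(v,R \right)} = 7 - \left(v + R\right) = 7 - \left(R + v\right) = 7 - R - v$)
$d = -18670$ ($d = 5 \left(-3782 - -48\right) = 5 \left(-3782 + 48\right) = 5 \left(-3734\right) = -18670$)
$\frac{1}{d + z{\left(\sqrt{-35 + j},o{\left(6 \right)} \right)}} = \frac{1}{-18670 - \left(-16 + \sqrt{-35 + 27}\right)} = \frac{1}{-18670 + \left(7 + 9 - \sqrt{-8}\right)} = \frac{1}{-18670 + \left(7 + 9 - 2 i \sqrt{2}\right)} = \frac{1}{-18670 + \left(16 - 2 i \sqrt{2}\right)} = \frac{1}{-18654 - 2 i \sqrt{2}}$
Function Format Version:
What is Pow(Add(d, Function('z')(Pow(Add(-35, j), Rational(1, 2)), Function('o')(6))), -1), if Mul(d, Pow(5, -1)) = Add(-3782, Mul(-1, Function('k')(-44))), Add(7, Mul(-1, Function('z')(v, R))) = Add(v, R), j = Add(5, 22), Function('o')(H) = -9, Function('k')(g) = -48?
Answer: Mul(Rational(1, 2), I, Pow(Add(Pow(2, Rational(1, 2)), Mul(-9327, I)), -1)) ≈ Add(-5.3608e-5, Mul(8.1283e-9, I))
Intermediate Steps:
j = 27
Function('z')(v, R) = Add(7, Mul(-1, R), Mul(-1, v)) (Function('z')(v, R) = Add(7, Mul(-1, Add(v, R))) = Add(7, Mul(-1, Add(R, v))) = Add(7, Add(Mul(-1, R), Mul(-1, v))) = Add(7, Mul(-1, R), Mul(-1, v)))
d = -18670 (d = Mul(5, Add(-3782, Mul(-1, -48))) = Mul(5, Add(-3782, 48)) = Mul(5, -3734) = -18670)
Pow(Add(d, Function('z')(Pow(Add(-35, j), Rational(1, 2)), Function('o')(6))), -1) = Pow(Add(-18670, Add(7, Mul(-1, -9), Mul(-1, Pow(Add(-35, 27), Rational(1, 2))))), -1) = Pow(Add(-18670, Add(7, 9, Mul(-1, Pow(-8, Rational(1, 2))))), -1) = Pow(Add(-18670, Add(7, 9, Mul(-1, Mul(2, I, Pow(2, Rational(1, 2)))))), -1) = Pow(Add(-18670, Add(7, 9, Mul(-2, I, Pow(2, Rational(1, 2))))), -1) = Pow(Add(-18670, Add(16, Mul(-2, I, Pow(2, Rational(1, 2))))), -1) = Pow(Add(-18654, Mul(-2, I, Pow(2, Rational(1, 2)))), -1)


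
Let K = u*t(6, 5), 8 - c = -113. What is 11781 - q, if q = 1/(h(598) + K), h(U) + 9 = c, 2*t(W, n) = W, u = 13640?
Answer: 483397991/41032 ≈ 11781.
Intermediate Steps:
c = 121 (c = 8 - 1*(-113) = 8 + 113 = 121)
t(W, n) = W/2
h(U) = 112 (h(U) = -9 + 121 = 112)
K = 40920 (K = 13640*((1/2)*6) = 13640*3 = 40920)
q = 1/41032 (q = 1/(112 + 40920) = 1/41032 ≈ 2.4371e-5)
11781 - q = 11781 - 1*1/41032 = 11781 - 1/41032 = 483397991/41032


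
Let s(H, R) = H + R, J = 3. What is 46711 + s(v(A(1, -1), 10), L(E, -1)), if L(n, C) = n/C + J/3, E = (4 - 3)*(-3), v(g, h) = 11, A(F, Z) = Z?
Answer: 46726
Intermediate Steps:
E = -3 (E = 1*(-3) = -3)
L(n, C) = 1 + n/C (L(n, C) = n/C + 3/3 = n/C + 3*(⅓) = n/C + 1 = 1 + n/C)
46711 + s(v(A(1, -1), 10), L(E, -1)) = 46711 + (11 + (-1 - 3)/(-1)) = 46711 + (11 - 1*(-4)) = 46711 + (11 + 4) = 46711 + 15 = 46726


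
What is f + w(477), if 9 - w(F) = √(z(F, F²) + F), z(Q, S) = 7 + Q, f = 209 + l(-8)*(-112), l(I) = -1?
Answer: 299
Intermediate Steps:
f = 321 (f = 209 - 1*(-112) = 209 + 112 = 321)
w(F) = 9 - √(7 + 2*F) (w(F) = 9 - √((7 + F) + F) = 9 - √(7 + 2*F))
f + w(477) = 321 + (9 - √(7 + 2*477)) = 321 + (9 - √(7 + 954)) = 321 + (9 - √961) = 321 + (9 - 1*31) = 321 + (9 - 31) = 321 - 22 = 299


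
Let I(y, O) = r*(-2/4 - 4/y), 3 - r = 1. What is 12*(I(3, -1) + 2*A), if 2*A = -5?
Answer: -104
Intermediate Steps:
A = -5/2 (A = (½)*(-5) = -5/2 ≈ -2.5000)
r = 2 (r = 3 - 1*1 = 3 - 1 = 2)
I(y, O) = -1 - 8/y (I(y, O) = 2*(-2/4 - 4/y) = 2*(-2*¼ - 4/y) = 2*(-½ - 4/y) = -1 - 8/y)
12*(I(3, -1) + 2*A) = 12*((-8 - 1*3)/3 + 2*(-5/2)) = 12*((-8 - 3)/3 - 5) = 12*((⅓)*(-11) - 5) = 12*(-11/3 - 5) = 12*(-26/3) = -104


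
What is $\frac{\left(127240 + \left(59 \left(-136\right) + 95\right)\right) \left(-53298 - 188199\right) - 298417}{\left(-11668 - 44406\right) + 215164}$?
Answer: $- \frac{14406773492}{79545} \approx -1.8111 \cdot 10^{5}$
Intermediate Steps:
$\frac{\left(127240 + \left(59 \left(-136\right) + 95\right)\right) \left(-53298 - 188199\right) - 298417}{\left(-11668 - 44406\right) + 215164} = \frac{\left(127240 + \left(-8024 + 95\right)\right) \left(-241497\right) - 298417}{\left(-11668 - 44406\right) + 215164} = \frac{\left(127240 - 7929\right) \left(-241497\right) - 298417}{-56074 + 215164} = \frac{119311 \left(-241497\right) - 298417}{159090} = \left(-28813248567 - 298417\right) \frac{1}{159090} = \left(-28813546984\right) \frac{1}{159090} = - \frac{14406773492}{79545}$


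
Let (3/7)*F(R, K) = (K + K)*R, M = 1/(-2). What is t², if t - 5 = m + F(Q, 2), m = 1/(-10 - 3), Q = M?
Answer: 100/1521 ≈ 0.065746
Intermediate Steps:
M = -½ ≈ -0.50000
Q = -½ ≈ -0.50000
F(R, K) = 14*K*R/3 (F(R, K) = 7*((K + K)*R)/3 = 7*((2*K)*R)/3 = 7*(2*K*R)/3 = 14*K*R/3)
m = -1/13 (m = 1/(-13) = -1/13 ≈ -0.076923)
t = 10/39 (t = 5 + (-1/13 + (14/3)*2*(-½)) = 5 + (-1/13 - 14/3) = 5 - 185/39 = 10/39 ≈ 0.25641)
t² = (10/39)² = 100/1521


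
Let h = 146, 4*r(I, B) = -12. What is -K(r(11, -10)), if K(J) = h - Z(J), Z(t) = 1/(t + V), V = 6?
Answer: -437/3 ≈ -145.67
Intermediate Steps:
r(I, B) = -3 (r(I, B) = (1/4)*(-12) = -3)
Z(t) = 1/(6 + t) (Z(t) = 1/(t + 6) = 1/(6 + t))
K(J) = 146 - 1/(6 + J)
-K(r(11, -10)) = -(875 + 146*(-3))/(6 - 3) = -(875 - 438)/3 = -437/3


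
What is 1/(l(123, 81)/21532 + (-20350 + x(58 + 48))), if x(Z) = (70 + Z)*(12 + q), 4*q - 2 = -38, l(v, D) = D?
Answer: -21532/426807223 ≈ -5.0449e-5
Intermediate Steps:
q = -9 (q = 1/2 + (1/4)*(-38) = 1/2 - 19/2 = -9)
x(Z) = 210 + 3*Z (x(Z) = (70 + Z)*(12 - 9) = (70 + Z)*3 = 210 + 3*Z)
1/(l(123, 81)/21532 + (-20350 + x(58 + 48))) = 1/(81/21532 + (-20350 + (210 + 3*(58 + 48)))) = 1/(81*(1/21532) + (-20350 + (210 + 3*106))) = 1/(81/21532 + (-20350 + (210 + 318))) = 1/(81/21532 + (-20350 + 528)) = 1/(81/21532 - 19822) = 1/(-426807223/21532) = -21532/426807223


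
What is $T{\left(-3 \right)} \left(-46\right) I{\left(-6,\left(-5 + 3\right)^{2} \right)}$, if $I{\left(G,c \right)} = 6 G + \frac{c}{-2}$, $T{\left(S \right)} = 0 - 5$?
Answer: $-8740$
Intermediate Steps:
$T{\left(S \right)} = -5$ ($T{\left(S \right)} = 0 - 5 = -5$)
$I{\left(G,c \right)} = 6 G - \frac{c}{2}$ ($I{\left(G,c \right)} = 6 G + c \left(- \frac{1}{2}\right) = 6 G - \frac{c}{2}$)
$T{\left(-3 \right)} \left(-46\right) I{\left(-6,\left(-5 + 3\right)^{2} \right)} = \left(-5\right) \left(-46\right) \left(6 \left(-6\right) - \frac{\left(-5 + 3\right)^{2}}{2}\right) = 230 \left(-36 - \frac{\left(-2\right)^{2}}{2}\right) = 230 \left(-36 - 2\right) = 230 \left(-38\right) = -8740$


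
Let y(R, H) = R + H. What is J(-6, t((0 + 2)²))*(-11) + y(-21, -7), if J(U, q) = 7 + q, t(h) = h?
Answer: -149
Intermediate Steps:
y(R, H) = H + R
J(-6, t((0 + 2)²))*(-11) + y(-21, -7) = (7 + (0 + 2)²)*(-11) + (-7 - 21) = (7 + 2²)*(-11) - 28 = (7 + 4)*(-11) - 28 = 11*(-11) - 28 = -121 - 28 = -149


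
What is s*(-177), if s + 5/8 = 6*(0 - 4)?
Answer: 34869/8 ≈ 4358.6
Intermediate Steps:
s = -197/8 (s = -5/8 + 6*(0 - 4) = -5/8 + 6*(-4) = -5/8 - 24 = -197/8 ≈ -24.625)
s*(-177) = -197/8*(-177) = 34869/8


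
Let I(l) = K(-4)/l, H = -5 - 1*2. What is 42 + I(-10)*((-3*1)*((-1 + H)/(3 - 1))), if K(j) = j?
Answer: 234/5 ≈ 46.800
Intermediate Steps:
H = -7 (H = -5 - 2 = -7)
I(l) = -4/l
42 + I(-10)*((-3*1)*((-1 + H)/(3 - 1))) = 42 + (-4/(-10))*((-3*1)*((-1 - 7)/(3 - 1))) = 42 + (-4*(-⅒))*(-(-24)/2) = 42 + 2*(-(-24)/2)/5 = 42 + 2*(-3*(-4))/5 = 42 + (⅖)*12 = 42 + 24/5 = 234/5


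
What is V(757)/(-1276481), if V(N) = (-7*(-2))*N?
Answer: -10598/1276481 ≈ -0.0083025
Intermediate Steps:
V(N) = 14*N
V(757)/(-1276481) = (14*757)/(-1276481) = 10598*(-1/1276481) = -10598/1276481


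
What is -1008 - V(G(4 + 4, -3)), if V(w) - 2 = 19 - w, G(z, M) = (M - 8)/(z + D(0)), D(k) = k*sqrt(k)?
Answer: -8243/8 ≈ -1030.4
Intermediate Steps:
D(k) = k**(3/2)
G(z, M) = (-8 + M)/z (G(z, M) = (M - 8)/(z + 0**(3/2)) = (-8 + M)/(z + 0) = (-8 + M)/z)
V(w) = 21 - w (V(w) = 2 + (19 - w) = 21 - w)
-1008 - V(G(4 + 4, -3)) = -1008 - (21 - (-8 - 3)/(4 + 4)) = -1008 - (21 - (-11)/8) = -1008 - (21 - 1*(-11/8)) = -1008 - (21 + 11/8) = -1008 - 1*179/8 = -1008 - 179/8 = -8243/8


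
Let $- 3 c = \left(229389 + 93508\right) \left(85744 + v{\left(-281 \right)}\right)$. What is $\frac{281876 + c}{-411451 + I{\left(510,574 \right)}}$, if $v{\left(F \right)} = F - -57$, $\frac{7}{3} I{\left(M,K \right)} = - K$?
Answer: $\frac{27613305812}{1235091} \approx 22357.0$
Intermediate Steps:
$I{\left(M,K \right)} = - \frac{3 K}{7}$ ($I{\left(M,K \right)} = \frac{3 \left(- K\right)}{7} = - \frac{3 K}{7}$)
$v{\left(F \right)} = 57 + F$ ($v{\left(F \right)} = F + 57 = 57 + F$)
$c = - \frac{27614151440}{3}$ ($c = - \frac{\left(229389 + 93508\right) \left(85744 + \left(57 - 281\right)\right)}{3} = - \frac{322897 \left(85744 - 224\right)}{3} = - \frac{322897 \cdot 85520}{3} = \left(- \frac{1}{3}\right) 27614151440 = - \frac{27614151440}{3} \approx -9.2047 \cdot 10^{9}$)
$\frac{281876 + c}{-411451 + I{\left(510,574 \right)}} = \frac{281876 - \frac{27614151440}{3}}{-411451 - 246} = - \frac{27613305812}{3 \left(-411451 - 246\right)} = - \frac{27613305812}{3 \left(-411697\right)} = \left(- \frac{27613305812}{3}\right) \left(- \frac{1}{411697}\right) = \frac{27613305812}{1235091}$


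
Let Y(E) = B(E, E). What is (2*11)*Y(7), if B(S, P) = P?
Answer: 154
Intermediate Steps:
Y(E) = E
(2*11)*Y(7) = (2*11)*7 = 22*7 = 154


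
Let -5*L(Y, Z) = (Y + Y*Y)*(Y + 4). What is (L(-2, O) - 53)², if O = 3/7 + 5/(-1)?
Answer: 72361/25 ≈ 2894.4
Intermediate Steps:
O = -32/7 (O = 3*(⅐) + 5*(-1) = 3/7 - 5 = -32/7 ≈ -4.5714)
L(Y, Z) = -(4 + Y)*(Y + Y²)/5 (L(Y, Z) = -(Y + Y*Y)*(Y + 4)/5 = -(Y + Y²)*(4 + Y)/5 = -(4 + Y)*(Y + Y²)/5)
(L(-2, O) - 53)² = (-⅕*(-2)*(4 + (-2)² + 5*(-2)) - 53)² = (-⅕*(-2)*(4 + 4 - 10) - 53)² = (-⅕*(-2)*(-2) - 53)² = (-⅘ - 53)² = (-269/5)² = 72361/25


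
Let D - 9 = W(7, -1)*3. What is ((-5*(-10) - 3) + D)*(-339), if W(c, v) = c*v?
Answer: -11865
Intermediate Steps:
D = -12 (D = 9 + (7*(-1))*3 = 9 - 7*3 = 9 - 21 = -12)
((-5*(-10) - 3) + D)*(-339) = ((-5*(-10) - 3) - 12)*(-339) = ((50 - 3) - 12)*(-339) = (47 - 12)*(-339) = 35*(-339) = -11865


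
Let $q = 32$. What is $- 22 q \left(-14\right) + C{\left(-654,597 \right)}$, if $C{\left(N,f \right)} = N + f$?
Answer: $9799$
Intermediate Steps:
$- 22 q \left(-14\right) + C{\left(-654,597 \right)} = \left(-22\right) 32 \left(-14\right) + \left(-654 + 597\right) = \left(-704\right) \left(-14\right) - 57 = 9856 - 57 = 9799$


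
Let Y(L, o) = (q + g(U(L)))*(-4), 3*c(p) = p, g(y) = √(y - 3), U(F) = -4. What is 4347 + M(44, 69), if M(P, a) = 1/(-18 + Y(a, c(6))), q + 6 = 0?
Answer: 321681/74 + I*√7/37 ≈ 4347.0 + 0.071507*I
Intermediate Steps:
q = -6 (q = -6 + 0 = -6)
g(y) = √(-3 + y)
c(p) = p/3
Y(L, o) = 24 - 4*I*√7 (Y(L, o) = (-6 + √(-3 - 4))*(-4) = (-6 + √(-7))*(-4) = (-6 + I*√7)*(-4) = 24 - 4*I*√7)
M(P, a) = 1/(6 - 4*I*√7) (M(P, a) = 1/(-18 + (24 - 4*I*√7)) = 1/(6 - 4*I*√7))
4347 + M(44, 69) = 4347 + (3/74 + I*√7/37) = 321681/74 + I*√7/37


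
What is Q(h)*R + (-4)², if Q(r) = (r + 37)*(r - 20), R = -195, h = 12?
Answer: 76456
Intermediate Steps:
Q(r) = (-20 + r)*(37 + r) (Q(r) = (37 + r)*(-20 + r) = (-20 + r)*(37 + r))
Q(h)*R + (-4)² = (-740 + 12² + 17*12)*(-195) + (-4)² = (-740 + 144 + 204)*(-195) + 16 = -392*(-195) + 16 = 76440 + 16 = 76456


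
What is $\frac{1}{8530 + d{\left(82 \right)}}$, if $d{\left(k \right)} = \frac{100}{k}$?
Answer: $\frac{41}{349780} \approx 0.00011722$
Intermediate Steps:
$\frac{1}{8530 + d{\left(82 \right)}} = \frac{1}{8530 + \frac{100}{82}} = \frac{1}{8530 + 100 \cdot \frac{1}{82}} = \frac{1}{8530 + \frac{50}{41}} = \frac{1}{\frac{349780}{41}} = \frac{41}{349780}$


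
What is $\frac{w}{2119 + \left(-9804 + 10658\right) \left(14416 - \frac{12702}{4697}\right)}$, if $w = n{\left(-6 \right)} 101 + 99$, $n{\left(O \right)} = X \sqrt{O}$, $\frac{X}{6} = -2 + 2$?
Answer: $\frac{363}{45140603} \approx 8.0415 \cdot 10^{-6}$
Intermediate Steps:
$X = 0$ ($X = 6 \left(-2 + 2\right) = 6 \cdot 0 = 0$)
$n{\left(O \right)} = 0$ ($n{\left(O \right)} = 0 \sqrt{O} = 0$)
$w = 99$ ($w = 0 \cdot 101 + 99 = 0 + 99 = 99$)
$\frac{w}{2119 + \left(-9804 + 10658\right) \left(14416 - \frac{12702}{4697}\right)} = \frac{99}{2119 + \left(-9804 + 10658\right) \left(14416 - \frac{12702}{4697}\right)} = \frac{99}{2119 + 854 \left(14416 - \frac{12702}{4697}\right)} = \frac{99}{2119 + 854 \cdot \frac{67699250}{4697}} = \frac{99}{2119 + \frac{135398500}{11}} = \frac{99}{\frac{135421809}{11}} = 99 \cdot \frac{11}{135421809} = \frac{363}{45140603}$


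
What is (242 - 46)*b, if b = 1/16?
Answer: 49/4 ≈ 12.250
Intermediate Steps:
b = 1/16 ≈ 0.062500
(242 - 46)*b = (242 - 46)*(1/16) = 196*(1/16) = 49/4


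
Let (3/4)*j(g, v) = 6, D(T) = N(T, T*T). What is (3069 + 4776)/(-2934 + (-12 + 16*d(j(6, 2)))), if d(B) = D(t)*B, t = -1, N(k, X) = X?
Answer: -7845/2818 ≈ -2.7839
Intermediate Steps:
D(T) = T² (D(T) = T*T = T²)
j(g, v) = 8 (j(g, v) = (4/3)*6 = 8)
d(B) = B (d(B) = (-1)²*B = 1*B = B)
(3069 + 4776)/(-2934 + (-12 + 16*d(j(6, 2)))) = (3069 + 4776)/(-2934 + (-12 + 16*8)) = 7845/(-2934 + (-12 + 128)) = 7845/(-2934 + 116) = 7845/(-2818) = 7845*(-1/2818) = -7845/2818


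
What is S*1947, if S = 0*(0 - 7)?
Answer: 0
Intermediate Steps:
S = 0 (S = 0*(-7) = 0)
S*1947 = 0*1947 = 0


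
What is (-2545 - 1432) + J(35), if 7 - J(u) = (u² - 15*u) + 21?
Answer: -4691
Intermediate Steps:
J(u) = -14 - u² + 15*u (J(u) = 7 - ((u² - 15*u) + 21) = 7 - (21 + u² - 15*u) = 7 + (-21 - u² + 15*u) = -14 - u² + 15*u)
(-2545 - 1432) + J(35) = (-2545 - 1432) + (-14 - 1*35² + 15*35) = -3977 + (-14 - 1*1225 + 525) = -3977 + (-14 - 1225 + 525) = -3977 - 714 = -4691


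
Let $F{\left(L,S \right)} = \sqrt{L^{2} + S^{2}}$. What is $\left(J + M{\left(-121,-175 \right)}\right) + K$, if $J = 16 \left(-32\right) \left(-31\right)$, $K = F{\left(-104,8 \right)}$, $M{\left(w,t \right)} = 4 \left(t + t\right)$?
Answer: $14472 + 8 \sqrt{170} \approx 14576.0$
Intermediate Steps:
$M{\left(w,t \right)} = 8 t$ ($M{\left(w,t \right)} = 4 \cdot 2 t = 8 t$)
$K = 8 \sqrt{170}$ ($K = \sqrt{\left(-104\right)^{2} + 8^{2}} = \sqrt{10816 + 64} = \sqrt{10880} = 8 \sqrt{170} \approx 104.31$)
$J = 15872$ ($J = \left(-512\right) \left(-31\right) = 15872$)
$\left(J + M{\left(-121,-175 \right)}\right) + K = \left(15872 + 8 \left(-175\right)\right) + 8 \sqrt{170} = \left(15872 - 1400\right) + 8 \sqrt{170} = 14472 + 8 \sqrt{170}$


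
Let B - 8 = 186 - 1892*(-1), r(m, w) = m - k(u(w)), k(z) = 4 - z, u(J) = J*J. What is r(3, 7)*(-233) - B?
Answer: -13270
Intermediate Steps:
u(J) = J**2
r(m, w) = -4 + m + w**2 (r(m, w) = m - (4 - w**2) = m + (-4 + w**2) = -4 + m + w**2)
B = 2086 (B = 8 + (186 - 1892*(-1)) = 8 + (186 - 1*(-1892)) = 8 + (186 + 1892) = 8 + 2078 = 2086)
r(3, 7)*(-233) - B = (-4 + 3 + 7**2)*(-233) - 1*2086 = (-4 + 3 + 49)*(-233) - 2086 = 48*(-233) - 2086 = -11184 - 2086 = -13270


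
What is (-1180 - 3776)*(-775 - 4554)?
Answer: 26410524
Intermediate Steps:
(-1180 - 3776)*(-775 - 4554) = -4956*(-5329) = 26410524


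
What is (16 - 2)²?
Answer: 196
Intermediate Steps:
(16 - 2)² = 14² = 196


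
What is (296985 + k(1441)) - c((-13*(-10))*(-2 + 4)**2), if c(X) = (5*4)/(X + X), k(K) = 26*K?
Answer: 17391451/52 ≈ 3.3445e+5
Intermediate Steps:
c(X) = 10/X (c(X) = 20/((2*X)) = 20*(1/(2*X)) = 10/X)
(296985 + k(1441)) - c((-13*(-10))*(-2 + 4)**2) = (296985 + 26*1441) - 10/((-13*(-10))*(-2 + 4)**2) = (296985 + 37466) - 10/(130*2**2) = 334451 - 10/(130*4) = 334451 - 10/520 = 334451 - 1*1/52 = 334451 - 1/52 = 17391451/52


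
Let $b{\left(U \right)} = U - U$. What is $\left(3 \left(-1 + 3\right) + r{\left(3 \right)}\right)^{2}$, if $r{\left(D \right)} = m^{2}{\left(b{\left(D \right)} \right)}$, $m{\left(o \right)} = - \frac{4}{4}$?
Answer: $49$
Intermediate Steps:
$b{\left(U \right)} = 0$
$m{\left(o \right)} = -1$ ($m{\left(o \right)} = \left(-4\right) \frac{1}{4} = -1$)
$r{\left(D \right)} = 1$ ($r{\left(D \right)} = \left(-1\right)^{2} = 1$)
$\left(3 \left(-1 + 3\right) + r{\left(3 \right)}\right)^{2} = \left(3 \left(-1 + 3\right) + 1\right)^{2} = \left(3 \cdot 2 + 1\right)^{2} = \left(6 + 1\right)^{2} = 7^{2} = 49$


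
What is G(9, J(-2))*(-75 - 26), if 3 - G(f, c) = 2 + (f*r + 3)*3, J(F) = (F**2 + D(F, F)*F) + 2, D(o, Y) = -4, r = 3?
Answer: 8989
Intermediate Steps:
J(F) = 2 + F**2 - 4*F (J(F) = (F**2 - 4*F) + 2 = 2 + F**2 - 4*F)
G(f, c) = -8 - 9*f (G(f, c) = 3 - (2 + (f*3 + 3)*3) = 3 - (2 + (3*f + 3)*3) = 3 - (2 + (3 + 3*f)*3) = 3 - (2 + (9 + 9*f)) = 3 - (11 + 9*f) = 3 + (-11 - 9*f) = -8 - 9*f)
G(9, J(-2))*(-75 - 26) = (-8 - 9*9)*(-75 - 26) = (-8 - 81)*(-101) = -89*(-101) = 8989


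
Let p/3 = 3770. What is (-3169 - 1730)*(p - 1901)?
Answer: -46094691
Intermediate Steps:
p = 11310 (p = 3*3770 = 11310)
(-3169 - 1730)*(p - 1901) = (-3169 - 1730)*(11310 - 1901) = -4899*9409 = -46094691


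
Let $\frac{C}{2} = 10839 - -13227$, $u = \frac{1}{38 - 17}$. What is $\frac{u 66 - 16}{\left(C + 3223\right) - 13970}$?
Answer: $- \frac{18}{52339} \approx -0.00034391$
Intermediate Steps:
$u = \frac{1}{21} \approx 0.047619$
$C = 48132$ ($C = 2 \left(10839 - -13227\right) = 2 \left(10839 + 13227\right) = 2 \cdot 24066 = 48132$)
$\frac{u 66 - 16}{\left(C + 3223\right) - 13970} = \frac{\frac{1}{21} \cdot 66 - 16}{\left(48132 + 3223\right) - 13970} = \frac{\frac{22}{7} - 16}{51355 - 13970} = - \frac{90}{7 \cdot 37385} = \left(- \frac{90}{7}\right) \frac{1}{37385} = - \frac{18}{52339}$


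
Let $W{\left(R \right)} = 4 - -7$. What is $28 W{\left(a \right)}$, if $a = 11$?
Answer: $308$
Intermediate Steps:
$W{\left(R \right)} = 11$ ($W{\left(R \right)} = 4 + 7 = 11$)
$28 W{\left(a \right)} = 28 \cdot 11 = 308$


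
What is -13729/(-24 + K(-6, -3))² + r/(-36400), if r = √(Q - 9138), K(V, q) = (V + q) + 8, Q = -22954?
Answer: -13729/625 - I*√8023/18200 ≈ -21.966 - 0.0049215*I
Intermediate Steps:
K(V, q) = 8 + V + q
r = 2*I*√8023 (r = √(-22954 - 9138) = √(-32092) = 2*I*√8023 ≈ 179.14*I)
-13729/(-24 + K(-6, -3))² + r/(-36400) = -13729/(-24 + (8 - 6 - 3))² + (2*I*√8023)/(-36400) = -13729/(-24 - 1)² + (2*I*√8023)*(-1/36400) = -13729/((-25)²) - I*√8023/18200 = -13729/625 - I*√8023/18200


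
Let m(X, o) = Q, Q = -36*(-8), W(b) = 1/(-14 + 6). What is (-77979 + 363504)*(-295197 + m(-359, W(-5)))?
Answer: -84203892225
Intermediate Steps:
W(b) = -⅛ (W(b) = 1/(-8) = -⅛)
Q = 288
m(X, o) = 288
(-77979 + 363504)*(-295197 + m(-359, W(-5))) = (-77979 + 363504)*(-295197 + 288) = 285525*(-294909) = -84203892225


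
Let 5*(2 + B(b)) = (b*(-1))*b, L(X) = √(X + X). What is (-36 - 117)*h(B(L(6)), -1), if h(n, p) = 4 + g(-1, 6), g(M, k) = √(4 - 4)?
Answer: -612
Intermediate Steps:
L(X) = √2*√X (L(X) = √(2*X) = √2*√X)
B(b) = -2 - b²/5 (B(b) = -2 + ((b*(-1))*b)/5 = -2 + ((-b)*b)/5 = -2 + (-b²)/5 = -2 - b²/5)
g(M, k) = 0 (g(M, k) = √0 = 0)
h(n, p) = 4 (h(n, p) = 4 + 0 = 4)
(-36 - 117)*h(B(L(6)), -1) = (-36 - 117)*4 = -153*4 = -612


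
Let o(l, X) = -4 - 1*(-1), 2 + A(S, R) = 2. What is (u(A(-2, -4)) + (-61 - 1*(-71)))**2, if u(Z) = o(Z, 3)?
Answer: 49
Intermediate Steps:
A(S, R) = 0 (A(S, R) = -2 + 2 = 0)
o(l, X) = -3 (o(l, X) = -4 + 1 = -3)
u(Z) = -3
(u(A(-2, -4)) + (-61 - 1*(-71)))**2 = (-3 + (-61 - 1*(-71)))**2 = (-3 + (-61 + 71))**2 = (-3 + 10)**2 = 7**2 = 49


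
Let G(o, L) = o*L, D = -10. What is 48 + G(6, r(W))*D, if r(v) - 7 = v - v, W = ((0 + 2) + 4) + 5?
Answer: -372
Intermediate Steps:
W = 11 (W = (2 + 4) + 5 = 6 + 5 = 11)
r(v) = 7 (r(v) = 7 + (v - v) = 7 + 0 = 7)
G(o, L) = L*o
48 + G(6, r(W))*D = 48 + (7*6)*(-10) = 48 + 42*(-10) = 48 - 420 = -372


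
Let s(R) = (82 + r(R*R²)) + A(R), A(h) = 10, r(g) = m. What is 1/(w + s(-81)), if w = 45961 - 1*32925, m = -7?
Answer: 1/13121 ≈ 7.6214e-5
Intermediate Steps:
r(g) = -7
s(R) = 85 (s(R) = (82 - 7) + 10 = 75 + 10 = 85)
w = 13036 (w = 45961 - 32925 = 13036)
1/(w + s(-81)) = 1/(13036 + 85) = 1/13121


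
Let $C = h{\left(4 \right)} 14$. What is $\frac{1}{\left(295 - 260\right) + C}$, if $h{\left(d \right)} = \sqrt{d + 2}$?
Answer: $\frac{5}{7} - \frac{2 \sqrt{6}}{7} \approx 0.014432$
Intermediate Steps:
$h{\left(d \right)} = \sqrt{2 + d}$
$C = 14 \sqrt{6}$ ($C = \sqrt{2 + 4} \cdot 14 = \sqrt{6} \cdot 14 = 14 \sqrt{6} \approx 34.293$)
$\frac{1}{\left(295 - 260\right) + C} = \frac{1}{\left(295 - 260\right) + 14 \sqrt{6}} = \frac{1}{35 + 14 \sqrt{6}}$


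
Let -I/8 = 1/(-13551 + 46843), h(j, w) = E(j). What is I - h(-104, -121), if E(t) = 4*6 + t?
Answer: 665838/8323 ≈ 80.000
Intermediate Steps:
E(t) = 24 + t
h(j, w) = 24 + j
I = -2/8323 (I = -8/(-13551 + 46843) = -8/33292 = -8*1/33292 = -2/8323 ≈ -0.00024030)
I - h(-104, -121) = -2/8323 - (24 - 104) = -2/8323 - 1*(-80) = -2/8323 + 80 = 665838/8323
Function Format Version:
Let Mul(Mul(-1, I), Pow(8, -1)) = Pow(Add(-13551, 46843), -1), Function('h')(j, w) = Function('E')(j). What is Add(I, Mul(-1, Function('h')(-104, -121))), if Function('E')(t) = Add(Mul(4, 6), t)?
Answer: Rational(665838, 8323) ≈ 80.000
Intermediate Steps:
Function('E')(t) = Add(24, t)
Function('h')(j, w) = Add(24, j)
I = Rational(-2, 8323) (I = Mul(-8, Pow(Add(-13551, 46843), -1)) = Mul(-8, Pow(33292, -1)) = Mul(-8, Rational(1, 33292)) = Rational(-2, 8323) ≈ -0.00024030)
Add(I, Mul(-1, Function('h')(-104, -121))) = Add(Rational(-2, 8323), Mul(-1, Add(24, -104))) = Add(Rational(-2, 8323), Mul(-1, -80)) = Add(Rational(-2, 8323), 80) = Rational(665838, 8323)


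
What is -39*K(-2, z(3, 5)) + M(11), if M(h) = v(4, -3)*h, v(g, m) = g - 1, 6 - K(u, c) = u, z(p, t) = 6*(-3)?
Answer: -279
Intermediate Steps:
z(p, t) = -18
K(u, c) = 6 - u
v(g, m) = -1 + g
M(h) = 3*h (M(h) = (-1 + 4)*h = 3*h)
-39*K(-2, z(3, 5)) + M(11) = -39*(6 - 1*(-2)) + 3*11 = -39*(6 + 2) + 33 = -39*8 + 33 = -312 + 33 = -279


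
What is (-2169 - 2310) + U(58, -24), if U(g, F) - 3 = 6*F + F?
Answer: -4644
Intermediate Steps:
U(g, F) = 3 + 7*F (U(g, F) = 3 + (6*F + F) = 3 + 7*F)
(-2169 - 2310) + U(58, -24) = (-2169 - 2310) + (3 + 7*(-24)) = -4479 + (3 - 168) = -4479 - 165 = -4644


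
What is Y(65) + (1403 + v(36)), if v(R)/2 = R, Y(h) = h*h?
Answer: 5700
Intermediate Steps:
Y(h) = h**2
v(R) = 2*R
Y(65) + (1403 + v(36)) = 65**2 + (1403 + 2*36) = 4225 + (1403 + 72) = 4225 + 1475 = 5700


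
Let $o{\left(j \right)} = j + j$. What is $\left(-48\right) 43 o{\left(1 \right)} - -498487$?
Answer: $494359$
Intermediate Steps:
$o{\left(j \right)} = 2 j$
$\left(-48\right) 43 o{\left(1 \right)} - -498487 = \left(-48\right) 43 \cdot 2 \cdot 1 - -498487 = \left(-2064\right) 2 + 498487 = -4128 + 498487 = 494359$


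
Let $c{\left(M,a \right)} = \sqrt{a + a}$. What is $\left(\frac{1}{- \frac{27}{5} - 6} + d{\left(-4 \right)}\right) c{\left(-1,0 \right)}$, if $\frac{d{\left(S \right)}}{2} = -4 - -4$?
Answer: $0$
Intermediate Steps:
$c{\left(M,a \right)} = \sqrt{2} \sqrt{a}$ ($c{\left(M,a \right)} = \sqrt{2 a} = \sqrt{2} \sqrt{a}$)
$d{\left(S \right)} = 0$ ($d{\left(S \right)} = 2 \left(-4 - -4\right) = 2 \left(-4 + 4\right) = 2 \cdot 0 = 0$)
$\left(\frac{1}{- \frac{27}{5} - 6} + d{\left(-4 \right)}\right) c{\left(-1,0 \right)} = \left(\frac{1}{- \frac{27}{5} - 6} + 0\right) \sqrt{2} \sqrt{0} = \left(\frac{1}{\left(-27\right) \frac{1}{5} - 6} + 0\right) \sqrt{2} \cdot 0 = \left(\frac{1}{- \frac{27}{5} - 6} + 0\right) 0 = \left(\frac{1}{- \frac{57}{5}} + 0\right) 0 = \left(- \frac{5}{57} + 0\right) 0 = \left(- \frac{5}{57}\right) 0 = 0$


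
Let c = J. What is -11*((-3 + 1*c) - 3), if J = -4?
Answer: 110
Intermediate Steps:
c = -4
-11*((-3 + 1*c) - 3) = -11*((-3 + 1*(-4)) - 3) = -11*((-3 - 4) - 3) = -11*(-7 - 3) = -11*(-10) = 110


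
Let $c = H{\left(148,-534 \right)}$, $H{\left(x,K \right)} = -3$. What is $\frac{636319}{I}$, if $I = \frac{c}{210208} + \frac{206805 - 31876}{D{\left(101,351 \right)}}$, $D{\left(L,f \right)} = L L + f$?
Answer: $\frac{176428575200288}{4596430447} \approx 38384.0$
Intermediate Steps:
$c = -3$
$D{\left(L,f \right)} = f + L^{2}$ ($D{\left(L,f \right)} = L^{2} + f = f + L^{2}$)
$I = \frac{4596430447}{277264352}$ ($I = - \frac{3}{210208} + \frac{206805 - 31876}{351 + 101^{2}} = \left(-3\right) \frac{1}{210208} + \frac{206805 - 31876}{351 + 10201} = - \frac{3}{210208} + \frac{174929}{10552} = \frac{4596430447}{277264352} \approx 16.578$)
$\frac{636319}{I} = \frac{636319}{\frac{4596430447}{277264352}} = 636319 \cdot \frac{277264352}{4596430447} = \frac{176428575200288}{4596430447}$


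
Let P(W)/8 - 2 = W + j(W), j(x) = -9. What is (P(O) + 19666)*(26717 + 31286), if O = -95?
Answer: 1093356550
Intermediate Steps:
P(W) = -56 + 8*W (P(W) = 16 + 8*(W - 9) = 16 + 8*(-9 + W) = 16 + (-72 + 8*W) = -56 + 8*W)
(P(O) + 19666)*(26717 + 31286) = ((-56 + 8*(-95)) + 19666)*(26717 + 31286) = ((-56 - 760) + 19666)*58003 = (-816 + 19666)*58003 = 18850*58003 = 1093356550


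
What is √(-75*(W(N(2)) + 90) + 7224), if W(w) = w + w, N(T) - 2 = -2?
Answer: √474 ≈ 21.772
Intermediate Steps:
N(T) = 0 (N(T) = 2 - 2 = 0)
W(w) = 2*w
√(-75*(W(N(2)) + 90) + 7224) = √(-75*(2*0 + 90) + 7224) = √(-75*(0 + 90) + 7224) = √(-75*90 + 7224) = √(-6750 + 7224) = √474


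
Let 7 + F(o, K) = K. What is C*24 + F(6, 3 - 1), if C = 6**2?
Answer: 859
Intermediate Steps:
F(o, K) = -7 + K
C = 36
C*24 + F(6, 3 - 1) = 36*24 + (-7 + (3 - 1)) = 864 + (-7 + 2) = 864 - 5 = 859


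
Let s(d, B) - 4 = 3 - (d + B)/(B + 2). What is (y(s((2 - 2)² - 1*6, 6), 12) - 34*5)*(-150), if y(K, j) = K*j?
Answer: 12900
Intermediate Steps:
s(d, B) = 7 - (B + d)/(2 + B) (s(d, B) = 4 + (3 - (d + B)/(B + 2)) = 4 + (3 - (B + d)/(2 + B)) = 7 - (B + d)/(2 + B))
(y(s((2 - 2)² - 1*6, 6), 12) - 34*5)*(-150) = (((14 - ((2 - 2)² - 1*6) + 6*6)/(2 + 6))*12 - 34*5)*(-150) = (((14 - (0² - 6) + 36)/8)*12 - 170)*(-150) = (((14 - (0 - 6) + 36)/8)*12 - 170)*(-150) = (((14 - 1*(-6) + 36)/8)*12 - 170)*(-150) = (((14 + 6 + 36)/8)*12 - 170)*(-150) = (((⅛)*56)*12 - 170)*(-150) = (7*12 - 170)*(-150) = (84 - 170)*(-150) = -86*(-150) = 12900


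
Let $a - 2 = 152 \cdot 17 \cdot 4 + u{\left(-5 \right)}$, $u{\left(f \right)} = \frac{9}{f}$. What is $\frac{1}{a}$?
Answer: $\frac{5}{51681} \approx 9.6747 \cdot 10^{-5}$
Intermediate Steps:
$a = \frac{51681}{5}$ ($a = 2 + \left(152 \cdot 17 \cdot 4 + \frac{9}{-5}\right) = 2 + \left(152 \cdot 68 + 9 \left(- \frac{1}{5}\right)\right) = 2 + \left(10336 - \frac{9}{5}\right) = 2 + \frac{51671}{5} = \frac{51681}{5} \approx 10336.0$)
$\frac{1}{a} = \frac{1}{\frac{51681}{5}} = \frac{5}{51681}$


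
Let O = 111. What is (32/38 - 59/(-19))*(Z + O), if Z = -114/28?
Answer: 112275/266 ≈ 422.09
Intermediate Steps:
Z = -57/14 (Z = -114*1/28 = -57/14 ≈ -4.0714)
(32/38 - 59/(-19))*(Z + O) = (32/38 - 59/(-19))*(-57/14 + 111) = (32*(1/38) - 59*(-1/19))*(1497/14) = (16/19 + 59/19)*(1497/14) = (75/19)*(1497/14) = 112275/266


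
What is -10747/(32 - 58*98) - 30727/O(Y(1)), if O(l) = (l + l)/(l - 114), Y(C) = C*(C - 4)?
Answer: -3386534831/5652 ≈ -5.9918e+5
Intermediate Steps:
Y(C) = C*(-4 + C)
O(l) = 2*l/(-114 + l) (O(l) = (2*l)/(-114 + l) = 2*l/(-114 + l))
-10747/(32 - 58*98) - 30727/O(Y(1)) = -10747/(32 - 58*98) - 30727*(-114 + 1*(-4 + 1))/(2*(-4 + 1)) = -10747/(32 - 5684) - 30727/(2*(1*(-3))/(-114 + 1*(-3))) = -10747/(-5652) - 30727/(2*(-3)/(-114 - 3)) = -10747*(-1/5652) - 30727/(2*(-3)/(-117)) = 10747/5652 - 30727/(2*(-3)*(-1/117)) = 10747/5652 - 30727/2/39 = 10747/5652 - 30727*39/2 = 10747/5652 - 1198353/2 = -3386534831/5652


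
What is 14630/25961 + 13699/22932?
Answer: 7594889/6542172 ≈ 1.1609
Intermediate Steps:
14630/25961 + 13699/22932 = 14630*(1/25961) + 13699*(1/22932) = 14630/25961 + 1957/3276 = 7594889/6542172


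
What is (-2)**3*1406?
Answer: -11248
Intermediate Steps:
(-2)**3*1406 = -8*1406 = -11248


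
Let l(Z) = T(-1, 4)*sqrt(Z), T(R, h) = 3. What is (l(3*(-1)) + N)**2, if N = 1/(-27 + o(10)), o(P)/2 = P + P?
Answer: -4562/169 + 6*I*sqrt(3)/13 ≈ -26.994 + 0.79941*I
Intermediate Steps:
o(P) = 4*P (o(P) = 2*(P + P) = 2*(2*P) = 4*P)
l(Z) = 3*sqrt(Z)
N = 1/13 (N = 1/(-27 + 4*10) = 1/(-27 + 40) = 1/13 ≈ 0.076923)
(l(3*(-1)) + N)**2 = (3*sqrt(3*(-1)) + 1/13)**2 = (3*sqrt(-3) + 1/13)**2 = (3*(I*sqrt(3)) + 1/13)**2 = (3*I*sqrt(3) + 1/13)**2 = (1/13 + 3*I*sqrt(3))**2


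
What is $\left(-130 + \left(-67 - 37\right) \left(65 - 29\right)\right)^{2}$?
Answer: $15007876$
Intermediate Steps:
$\left(-130 + \left(-67 - 37\right) \left(65 - 29\right)\right)^{2} = \left(-130 - 104 \left(65 - 29\right)\right)^{2} = \left(-130 - 3744\right)^{2} = \left(-3874\right)^{2} = 15007876$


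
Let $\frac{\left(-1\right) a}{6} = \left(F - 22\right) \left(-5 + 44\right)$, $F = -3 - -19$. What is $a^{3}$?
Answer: $2767587264$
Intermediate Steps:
$F = 16$ ($F = -3 + 19 = 16$)
$a = 1404$ ($a = - 6 \left(16 - 22\right) \left(-5 + 44\right) = - 6 \left(\left(-6\right) 39\right) = \left(-6\right) \left(-234\right) = 1404$)
$a^{3} = 1404^{3} = 2767587264$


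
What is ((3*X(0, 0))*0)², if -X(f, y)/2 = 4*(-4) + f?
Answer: 0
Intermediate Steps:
X(f, y) = 32 - 2*f (X(f, y) = -2*(4*(-4) + f) = -2*(-16 + f) = 32 - 2*f)
((3*X(0, 0))*0)² = ((3*(32 - 2*0))*0)² = ((3*(32 + 0))*0)² = ((3*32)*0)² = (96*0)² = 0² = 0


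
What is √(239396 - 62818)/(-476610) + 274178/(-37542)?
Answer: -137089/18771 - √176578/476610 ≈ -7.3041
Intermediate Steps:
√(239396 - 62818)/(-476610) + 274178/(-37542) = √176578*(-1/476610) + 274178*(-1/37542) = -√176578/476610 - 137089/18771 = -137089/18771 - √176578/476610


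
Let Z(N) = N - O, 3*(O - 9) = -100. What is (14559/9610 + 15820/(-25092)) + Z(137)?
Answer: 9779063897/60283530 ≈ 162.22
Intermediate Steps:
O = -73/3 (O = 9 + (1/3)*(-100) = 9 - 100/3 = -73/3 ≈ -24.333)
Z(N) = 73/3 + N (Z(N) = N - 1*(-73/3) = N + 73/3 = 73/3 + N)
(14559/9610 + 15820/(-25092)) + Z(137) = (14559/9610 + 15820/(-25092)) + (73/3 + 137) = (14559*(1/9610) + 15820*(-1/25092)) + 484/3 = (14559/9610 - 3955/6273) + 484/3 = 53321057/60283530 + 484/3 = 9779063897/60283530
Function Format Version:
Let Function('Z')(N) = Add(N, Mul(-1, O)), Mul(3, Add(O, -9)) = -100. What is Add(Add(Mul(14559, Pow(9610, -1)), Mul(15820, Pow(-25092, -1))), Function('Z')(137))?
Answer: Rational(9779063897, 60283530) ≈ 162.22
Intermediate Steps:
O = Rational(-73, 3) (O = Add(9, Mul(Rational(1, 3), -100)) = Add(9, Rational(-100, 3)) = Rational(-73, 3) ≈ -24.333)
Function('Z')(N) = Add(Rational(73, 3), N) (Function('Z')(N) = Add(N, Mul(-1, Rational(-73, 3))) = Add(N, Rational(73, 3)) = Add(Rational(73, 3), N))
Add(Add(Mul(14559, Pow(9610, -1)), Mul(15820, Pow(-25092, -1))), Function('Z')(137)) = Add(Add(Mul(14559, Pow(9610, -1)), Mul(15820, Pow(-25092, -1))), Add(Rational(73, 3), 137)) = Add(Add(Mul(14559, Rational(1, 9610)), Mul(15820, Rational(-1, 25092))), Rational(484, 3)) = Add(Add(Rational(14559, 9610), Rational(-3955, 6273)), Rational(484, 3)) = Add(Rational(53321057, 60283530), Rational(484, 3)) = Rational(9779063897, 60283530)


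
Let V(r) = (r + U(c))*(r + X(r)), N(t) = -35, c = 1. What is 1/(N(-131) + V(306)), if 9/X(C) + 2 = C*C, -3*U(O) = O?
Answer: 93634/8754688117 ≈ 1.0695e-5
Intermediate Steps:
U(O) = -O/3
X(C) = 9/(-2 + C²) (X(C) = 9/(-2 + C*C) = 9/(-2 + C²))
V(r) = (-⅓ + r)*(r + 9/(-2 + r²)) (V(r) = (r - ⅓*1)*(r + 9/(-2 + r²)) = (r - ⅓)*(r + 9/(-2 + r²)) = (-⅓ + r)*(r + 9/(-2 + r²)))
1/(N(-131) + V(306)) = 1/(-35 + (-9 + 27*306 + 306*(-1 + 3*306)*(-2 + 306²))/(3*(-2 + 306²))) = 1/(-35 + (-9 + 8262 + 306*(-1 + 918)*(-2 + 93636))/(3*(-2 + 93636))) = 1/(-35 + (⅓)*(-9 + 8262 + 306*917*93634)/93634) = 1/(-35 + (⅓)*(1/93634)*(-9 + 8262 + 26273887668)) = 1/(-35 + (⅓)*(1/93634)*26273895921) = 1/(-35 + 8757965307/93634) = 1/(8754688117/93634) = 93634/8754688117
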